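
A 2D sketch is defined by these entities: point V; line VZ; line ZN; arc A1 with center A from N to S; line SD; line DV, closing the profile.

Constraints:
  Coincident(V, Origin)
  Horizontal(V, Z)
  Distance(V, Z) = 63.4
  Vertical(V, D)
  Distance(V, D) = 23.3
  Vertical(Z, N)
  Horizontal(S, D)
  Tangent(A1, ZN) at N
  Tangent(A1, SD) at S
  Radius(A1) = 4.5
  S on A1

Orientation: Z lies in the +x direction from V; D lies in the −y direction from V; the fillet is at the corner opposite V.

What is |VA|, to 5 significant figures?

61.828

VD is vertical with |VD| = 23.3 and D on the −y side, so D = (0.0000, -23.300). The virtual corner opposite V is at (63.400, -23.300). The tangent condition forces AN to be normal to ZN and since A1 is tangent to SD there, AS ⟂ SD, with radius 4.5, so the center A sits 4.5 in from both sides at A = (58.900, -18.800). Then |VA| = |A − V| = 61.828.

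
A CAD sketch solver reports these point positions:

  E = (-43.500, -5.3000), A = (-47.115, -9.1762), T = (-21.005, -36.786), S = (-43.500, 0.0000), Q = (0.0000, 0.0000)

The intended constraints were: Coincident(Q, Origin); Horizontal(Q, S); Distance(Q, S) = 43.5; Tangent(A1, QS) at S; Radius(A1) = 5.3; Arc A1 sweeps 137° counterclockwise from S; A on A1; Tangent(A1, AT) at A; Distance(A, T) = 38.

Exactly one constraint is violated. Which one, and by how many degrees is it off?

Tangent(A1, AT) at A — off by 3.60°.

Q = (0.00, 0.00) ✓; Q.y = 0.00, S.y = 0.00 ✓; |QS| = 43.50 ✓; ∠(ES, SQ) = 90.00° ✓; |ES| = 5.300 ✓; bearing(E→A) − bearing(E→S) = 137.0° ✓; |EA| = 5.300 ✓; ∠(EA, AT) = 93.60° ✗; |AT| = 38.00 ✓.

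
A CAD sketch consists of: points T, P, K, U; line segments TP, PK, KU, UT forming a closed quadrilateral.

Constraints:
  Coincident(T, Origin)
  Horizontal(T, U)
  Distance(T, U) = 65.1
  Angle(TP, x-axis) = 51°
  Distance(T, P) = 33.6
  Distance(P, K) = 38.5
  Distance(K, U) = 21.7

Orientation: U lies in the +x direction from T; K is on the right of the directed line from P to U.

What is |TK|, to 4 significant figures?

44.23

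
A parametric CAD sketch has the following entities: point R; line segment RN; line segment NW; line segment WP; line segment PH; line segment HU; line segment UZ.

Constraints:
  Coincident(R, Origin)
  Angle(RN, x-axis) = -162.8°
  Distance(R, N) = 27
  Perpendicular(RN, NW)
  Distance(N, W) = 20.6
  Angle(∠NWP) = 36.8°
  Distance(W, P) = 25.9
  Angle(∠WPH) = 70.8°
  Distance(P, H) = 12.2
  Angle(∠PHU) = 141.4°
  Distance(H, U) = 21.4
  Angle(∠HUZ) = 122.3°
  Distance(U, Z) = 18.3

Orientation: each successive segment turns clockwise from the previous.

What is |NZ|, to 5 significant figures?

29.358

R is at the origin; RN runs at -162.8° with length 27.0, so N = (-25.793, -7.9841). The perpendicularity gives NW at right angles to RN, so NW runs at 107.20°; with |NW| = 20.6, W = (-31.884, 11.695). ∠NWP = 36.8° gives WP at -36.000° from the x-axis; with |WP| = 25.9, P = (-10.931, -3.5290). ∠WPH = 70.8° gives PH at -145.20° from the x-axis; with |PH| = 12.2, H = (-20.949, -10.492). ∠PHU = 141.4° gives HU at 176.20° from the x-axis; with |HU| = 21.4, U = (-42.302, -9.0735). ∠HUZ = 122.3° gives UZ at 118.50° from the x-axis; with |UZ| = 18.3, Z = (-51.034, 7.0089). Then |NZ| = |Z − N| = 29.358.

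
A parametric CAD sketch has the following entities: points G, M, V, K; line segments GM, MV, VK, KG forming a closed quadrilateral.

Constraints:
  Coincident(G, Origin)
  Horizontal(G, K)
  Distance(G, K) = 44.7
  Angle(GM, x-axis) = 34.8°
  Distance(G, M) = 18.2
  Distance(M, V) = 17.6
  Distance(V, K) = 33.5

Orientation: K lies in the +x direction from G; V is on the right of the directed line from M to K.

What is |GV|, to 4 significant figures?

13.81

G is at the origin; G and K share the same y with |GK| = 44.7 and K in +x, so K = (44.7, 0). GM runs at 34.8° with |GM| = 18.2, so M = (14.94, 10.39). V is determined by |MV| = 17.6 and |VK| = 33.5 together: it lies at the intersection of circle(M, 17.6) and circle(K, 33.5). With |MK| = 31.52, the foot of the radical line on MK is 2.868 from M and the perpendicular offset is √(17.6² − 2.868²) = 17.36. Taking the right-of-MK solution: V = (11.93, -6.953).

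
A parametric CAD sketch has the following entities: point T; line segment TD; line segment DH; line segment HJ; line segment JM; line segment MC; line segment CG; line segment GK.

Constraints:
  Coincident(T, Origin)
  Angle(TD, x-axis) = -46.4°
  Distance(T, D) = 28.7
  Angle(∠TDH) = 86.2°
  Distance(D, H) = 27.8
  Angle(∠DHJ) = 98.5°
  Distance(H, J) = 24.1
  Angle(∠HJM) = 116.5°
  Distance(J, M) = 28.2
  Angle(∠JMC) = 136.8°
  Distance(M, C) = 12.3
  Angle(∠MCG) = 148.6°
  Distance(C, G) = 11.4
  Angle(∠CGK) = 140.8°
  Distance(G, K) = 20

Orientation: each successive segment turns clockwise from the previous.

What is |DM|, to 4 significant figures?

40.85

T is at the origin; TD runs at -46.4° with length 28.7, so D = (19.79, -20.78). ∠TDH = 86.2° gives DH at -140.2° from the x-axis; with |DH| = 27.8, H = (-1.566, -38.58). ∠DHJ = 98.5° gives HJ at 138.3° from the x-axis; with |HJ| = 24.1, J = (-19.56, -22.55). ∠HJM = 116.5° gives JM at 74.80° from the x-axis; with |JM| = 28.2, M = (-12.17, 4.667). Then |DM| = |M − D| = 40.85.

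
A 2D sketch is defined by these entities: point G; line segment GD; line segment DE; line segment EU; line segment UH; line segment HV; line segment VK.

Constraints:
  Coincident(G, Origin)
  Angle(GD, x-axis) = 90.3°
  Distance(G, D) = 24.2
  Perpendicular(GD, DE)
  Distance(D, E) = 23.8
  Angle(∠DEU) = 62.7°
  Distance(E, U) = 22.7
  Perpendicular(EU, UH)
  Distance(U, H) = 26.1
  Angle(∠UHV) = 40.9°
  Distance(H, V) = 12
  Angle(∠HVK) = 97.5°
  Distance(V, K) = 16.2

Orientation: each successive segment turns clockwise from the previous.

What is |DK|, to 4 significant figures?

21.89

∠UHV = 40.9° gives HV at 13.90° from the x-axis; with |HV| = 12.0, V = (1.761, 18.83). ∠HVK = 97.5° gives VK at -68.60° from the x-axis; with |VK| = 16.2, K = (7.672, 3.747). Then |DK| = |K − D| = 21.89.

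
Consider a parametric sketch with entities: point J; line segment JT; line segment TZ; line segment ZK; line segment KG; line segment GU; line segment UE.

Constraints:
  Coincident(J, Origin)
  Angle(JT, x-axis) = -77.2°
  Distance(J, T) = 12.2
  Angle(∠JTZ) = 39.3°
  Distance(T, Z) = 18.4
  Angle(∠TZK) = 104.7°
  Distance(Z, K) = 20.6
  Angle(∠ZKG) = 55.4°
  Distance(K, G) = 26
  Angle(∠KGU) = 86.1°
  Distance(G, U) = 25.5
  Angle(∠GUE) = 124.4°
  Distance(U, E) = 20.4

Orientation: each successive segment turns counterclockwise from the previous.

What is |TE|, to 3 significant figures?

33.6

∠KGU = 86.1° gives GU at -2.70° from the x-axis; with |GU| = 25.5, U = (17.9, -8.89). ∠GUE = 124.4° gives UE at 52.9° from the x-axis; with |UE| = 20.4, E = (30.2, 7.38). Then |TE| = |E − T| = 33.6.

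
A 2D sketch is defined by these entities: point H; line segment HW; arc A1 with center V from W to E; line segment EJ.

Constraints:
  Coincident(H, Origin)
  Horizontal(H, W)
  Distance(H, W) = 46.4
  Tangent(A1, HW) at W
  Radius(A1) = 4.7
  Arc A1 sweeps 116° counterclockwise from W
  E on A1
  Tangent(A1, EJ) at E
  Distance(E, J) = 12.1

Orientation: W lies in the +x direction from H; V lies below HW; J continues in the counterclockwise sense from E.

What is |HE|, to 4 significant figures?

42.71

H is at the origin; HW is horizontal with |HW| = 46.4 and W on the +x side, so W = (46.40, 0.000). The tangent condition forces VW to be normal to HW, so V = W + (0, -4.7) = (46.40, -4.700). On A1, W sits at bearing 90° from V; a 116° counterclockwise sweep puts E at bearing 206°, so E = V + 4.7·(cos 206°, sin 206°) = (42.18, -6.760). Then |HE| = |E − H| = 42.71.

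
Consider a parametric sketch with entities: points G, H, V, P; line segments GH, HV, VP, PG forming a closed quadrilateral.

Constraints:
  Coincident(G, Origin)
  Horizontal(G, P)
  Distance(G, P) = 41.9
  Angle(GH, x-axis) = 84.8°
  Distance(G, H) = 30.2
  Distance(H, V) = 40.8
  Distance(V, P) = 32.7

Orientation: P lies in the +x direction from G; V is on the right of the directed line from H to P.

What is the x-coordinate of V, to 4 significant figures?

10.74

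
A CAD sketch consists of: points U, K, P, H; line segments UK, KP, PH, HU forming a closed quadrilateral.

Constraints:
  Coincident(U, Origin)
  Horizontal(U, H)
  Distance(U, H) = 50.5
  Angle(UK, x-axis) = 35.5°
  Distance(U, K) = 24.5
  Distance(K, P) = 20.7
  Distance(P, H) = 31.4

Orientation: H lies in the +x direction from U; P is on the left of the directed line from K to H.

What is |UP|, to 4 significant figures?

45.16

Checks: |KP| = 20.70 ✓; |PH| = 31.40 ✓.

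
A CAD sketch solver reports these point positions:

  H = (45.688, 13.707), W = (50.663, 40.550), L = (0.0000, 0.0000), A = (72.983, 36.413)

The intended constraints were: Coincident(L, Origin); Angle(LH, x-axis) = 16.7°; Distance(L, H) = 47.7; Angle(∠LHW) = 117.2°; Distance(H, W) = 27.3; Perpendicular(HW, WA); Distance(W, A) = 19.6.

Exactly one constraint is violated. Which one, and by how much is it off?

Distance(W, A) = 19.6 — off by 3.10.

L = (0.00, 0.00) ✓; LH at 16.70° ✓; |LH| = 47.70 ✓; ∠LHW = 117.2° ✓; |HW| = 27.30 ✓; ∠(HW, WA) = 90.00° ✓; |WA| = 22.70 ✗.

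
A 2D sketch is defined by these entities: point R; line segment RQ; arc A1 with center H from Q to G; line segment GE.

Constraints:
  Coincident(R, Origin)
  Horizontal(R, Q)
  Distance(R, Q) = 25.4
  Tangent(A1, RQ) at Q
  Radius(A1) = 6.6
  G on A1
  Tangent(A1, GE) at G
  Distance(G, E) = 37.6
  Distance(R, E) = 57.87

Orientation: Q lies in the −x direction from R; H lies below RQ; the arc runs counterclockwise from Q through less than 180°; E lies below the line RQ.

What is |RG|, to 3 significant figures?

32.3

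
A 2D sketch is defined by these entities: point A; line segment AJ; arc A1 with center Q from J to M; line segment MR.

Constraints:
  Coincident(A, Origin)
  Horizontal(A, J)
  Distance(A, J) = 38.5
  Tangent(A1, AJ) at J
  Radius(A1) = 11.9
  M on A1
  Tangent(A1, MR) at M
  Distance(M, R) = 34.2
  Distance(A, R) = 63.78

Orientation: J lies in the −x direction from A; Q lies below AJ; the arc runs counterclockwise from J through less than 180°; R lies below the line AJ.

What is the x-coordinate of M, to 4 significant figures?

-50.07

Checks: |QJ| = 11.90 ✓; |QM| = 11.90 ✓; ∠(QM, MR) = 90.00° ✓; |MR| = 34.20 ✓; |AR| = 63.78 ✓.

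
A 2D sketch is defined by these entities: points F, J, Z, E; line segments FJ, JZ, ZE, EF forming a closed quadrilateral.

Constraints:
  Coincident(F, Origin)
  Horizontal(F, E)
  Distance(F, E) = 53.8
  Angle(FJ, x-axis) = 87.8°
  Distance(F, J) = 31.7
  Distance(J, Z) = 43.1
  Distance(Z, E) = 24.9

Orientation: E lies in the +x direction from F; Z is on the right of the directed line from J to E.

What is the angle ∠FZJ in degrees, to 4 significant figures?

47.35°

Checks: |JZ| = 43.10 ✓; |ZE| = 24.90 ✓.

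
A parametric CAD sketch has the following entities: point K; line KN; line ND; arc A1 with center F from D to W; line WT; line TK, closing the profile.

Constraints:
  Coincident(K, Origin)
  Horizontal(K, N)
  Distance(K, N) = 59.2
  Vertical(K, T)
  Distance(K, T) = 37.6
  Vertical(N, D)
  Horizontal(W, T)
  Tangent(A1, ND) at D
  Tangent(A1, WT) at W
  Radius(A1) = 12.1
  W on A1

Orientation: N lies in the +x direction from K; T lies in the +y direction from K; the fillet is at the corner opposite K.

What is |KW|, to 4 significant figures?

60.27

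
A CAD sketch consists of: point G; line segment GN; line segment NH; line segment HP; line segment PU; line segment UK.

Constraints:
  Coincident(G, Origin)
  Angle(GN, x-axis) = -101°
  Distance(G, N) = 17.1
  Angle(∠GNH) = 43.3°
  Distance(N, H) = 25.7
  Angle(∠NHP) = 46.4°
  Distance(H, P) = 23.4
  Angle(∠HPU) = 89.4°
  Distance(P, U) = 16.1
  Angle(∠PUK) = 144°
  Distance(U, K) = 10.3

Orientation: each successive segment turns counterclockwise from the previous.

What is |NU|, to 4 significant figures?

6.054

G is at the origin; GN runs at -101.0° with length 17.1, so N = (-3.263, -16.79). ∠GNH = 43.3° gives NH at 35.70° from the x-axis; with |NH| = 25.7, H = (17.61, -1.789). ∠NHP = 46.4° gives HP at 169.3° from the x-axis; with |HP| = 23.4, P = (-5.385, 2.556). ∠HPU = 89.4° gives PU at -100.1° from the x-axis; with |PU| = 16.1, U = (-8.209, -13.29). Then |NU| = |U − N| = 6.054.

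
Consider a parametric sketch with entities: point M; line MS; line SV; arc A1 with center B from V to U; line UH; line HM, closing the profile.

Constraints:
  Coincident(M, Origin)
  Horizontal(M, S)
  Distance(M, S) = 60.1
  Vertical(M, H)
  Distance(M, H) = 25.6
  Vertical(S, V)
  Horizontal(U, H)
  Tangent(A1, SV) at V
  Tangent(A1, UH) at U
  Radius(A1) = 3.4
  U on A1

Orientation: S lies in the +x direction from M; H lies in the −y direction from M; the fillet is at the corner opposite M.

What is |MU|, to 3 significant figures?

62.2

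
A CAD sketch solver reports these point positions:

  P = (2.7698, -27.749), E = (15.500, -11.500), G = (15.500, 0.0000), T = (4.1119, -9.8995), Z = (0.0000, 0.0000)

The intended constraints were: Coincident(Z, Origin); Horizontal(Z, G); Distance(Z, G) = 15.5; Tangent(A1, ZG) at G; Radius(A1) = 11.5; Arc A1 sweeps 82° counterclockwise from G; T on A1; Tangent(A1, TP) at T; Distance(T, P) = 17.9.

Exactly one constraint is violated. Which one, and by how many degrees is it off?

Tangent(A1, TP) at T — off by 3.70°.

Z = (0.00, 0.00) ✓; Z.y = 0.00, G.y = 0.00 ✓; |ZG| = 15.50 ✓; ∠(EG, GZ) = 90.00° ✓; |EG| = 11.50 ✓; bearing(E→T) − bearing(E→G) = 82.00° ✓; |ET| = 11.50 ✓; ∠(ET, TP) = 86.30° ✗; |TP| = 17.90 ✓.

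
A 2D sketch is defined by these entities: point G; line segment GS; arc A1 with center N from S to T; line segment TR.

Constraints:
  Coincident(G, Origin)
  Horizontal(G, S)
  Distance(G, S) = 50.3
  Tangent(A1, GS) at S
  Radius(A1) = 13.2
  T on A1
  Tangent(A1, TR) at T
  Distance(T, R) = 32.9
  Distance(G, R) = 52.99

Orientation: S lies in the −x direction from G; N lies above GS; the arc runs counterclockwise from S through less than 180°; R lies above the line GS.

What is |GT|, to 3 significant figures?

38.8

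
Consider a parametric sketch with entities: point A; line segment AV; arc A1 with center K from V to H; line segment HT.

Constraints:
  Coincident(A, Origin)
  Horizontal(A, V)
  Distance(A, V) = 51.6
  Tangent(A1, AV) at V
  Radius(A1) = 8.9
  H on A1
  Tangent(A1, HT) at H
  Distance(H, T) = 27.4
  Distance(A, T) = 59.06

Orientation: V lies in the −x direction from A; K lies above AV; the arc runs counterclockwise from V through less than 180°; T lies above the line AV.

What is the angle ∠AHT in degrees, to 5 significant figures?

109.69°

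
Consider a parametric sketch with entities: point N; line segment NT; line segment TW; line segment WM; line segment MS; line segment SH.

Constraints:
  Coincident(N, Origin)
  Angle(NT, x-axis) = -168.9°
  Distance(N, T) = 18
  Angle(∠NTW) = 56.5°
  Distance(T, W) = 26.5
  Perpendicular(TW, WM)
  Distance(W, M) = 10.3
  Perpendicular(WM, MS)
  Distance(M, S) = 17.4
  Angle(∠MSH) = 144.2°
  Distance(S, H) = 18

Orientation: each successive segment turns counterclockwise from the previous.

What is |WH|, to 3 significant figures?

32.0

N is at the origin; NT runs at -168.9° with length 18.0, so T = (-17.7, -3.47). ∠NTW = 56.5° gives TW at -45.4° from the x-axis; with |TW| = 26.5, W = (0.944, -22.3). TW is perpendicular to WM, so WM runs at 44.6°; with |WM| = 10.3, M = (8.28, -15.1). WM ⟂ MS, so MS runs at 135°; with |MS| = 17.4, S = (-3.94, -2.71). ∠MSH = 144.2° gives SH at 170° from the x-axis; with |SH| = 18.0, H = (-21.7, 0.289). Then |WH| = |H − W| = 32.0.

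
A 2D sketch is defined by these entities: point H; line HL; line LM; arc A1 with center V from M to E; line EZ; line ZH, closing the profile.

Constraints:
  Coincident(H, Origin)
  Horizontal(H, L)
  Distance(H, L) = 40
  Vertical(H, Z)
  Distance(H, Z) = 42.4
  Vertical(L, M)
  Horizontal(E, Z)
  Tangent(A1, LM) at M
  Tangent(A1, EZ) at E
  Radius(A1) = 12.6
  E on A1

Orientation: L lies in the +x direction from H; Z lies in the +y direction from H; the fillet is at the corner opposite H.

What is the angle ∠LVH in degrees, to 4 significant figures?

65.52°

H is at the origin; HL is horizontal with |HL| = 40.0 and L on the +x side, so L = (40.00, 0.000). HZ is vertical with |HZ| = 42.4 and Z on the +y side, so Z = (0.000, 42.40). The virtual corner opposite H is at (40.00, 42.40). Tangency of A1 to LM means the radius VM is perpendicular to LM and A1 meets EZ tangentially, so VE is at right angles to EZ, with radius 12.6, so the center V sits 12.6 in from both sides at V = (27.40, 29.80). Then cos ∠LVH = VL·VH / (|VL||VH|), giving 65.52°.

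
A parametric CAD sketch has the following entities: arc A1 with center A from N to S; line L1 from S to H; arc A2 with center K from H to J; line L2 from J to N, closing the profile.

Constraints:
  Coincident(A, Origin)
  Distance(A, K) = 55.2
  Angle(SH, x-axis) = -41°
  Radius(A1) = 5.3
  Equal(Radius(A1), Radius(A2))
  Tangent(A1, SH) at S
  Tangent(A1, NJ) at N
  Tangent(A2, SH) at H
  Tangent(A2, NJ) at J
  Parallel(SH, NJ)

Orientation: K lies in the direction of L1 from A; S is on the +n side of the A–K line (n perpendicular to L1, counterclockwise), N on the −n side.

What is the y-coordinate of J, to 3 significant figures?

-40.2

The slot axis is L1's direction at -41.0°, so u = (cos -41.0°, sin -41.0°) = (0.755, -0.656) and n = (−sin -41.0°, cos -41.0°) = (0.656, 0.755). A is at the origin and K lies 55.2 along u from A, so K = 55.2·u = (41.7, -36.2). Tangency of A1 to both parallel lines with radius 5.3 puts S and N at A ± 5.3·n: S = (3.48, 4.00), N = (-3.48, -4.00). Equal radii place H and J the same way about K: H = K + 5.3·n = (45.1, -32.2), J = K − 5.3·n = (38.2, -40.2). So J.y = -40.2.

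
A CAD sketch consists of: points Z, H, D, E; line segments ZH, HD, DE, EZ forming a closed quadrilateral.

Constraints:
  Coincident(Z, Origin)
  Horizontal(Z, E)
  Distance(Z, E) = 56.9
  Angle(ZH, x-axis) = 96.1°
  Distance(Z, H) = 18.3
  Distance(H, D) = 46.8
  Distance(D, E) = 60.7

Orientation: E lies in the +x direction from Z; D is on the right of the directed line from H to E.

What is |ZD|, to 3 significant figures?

28.5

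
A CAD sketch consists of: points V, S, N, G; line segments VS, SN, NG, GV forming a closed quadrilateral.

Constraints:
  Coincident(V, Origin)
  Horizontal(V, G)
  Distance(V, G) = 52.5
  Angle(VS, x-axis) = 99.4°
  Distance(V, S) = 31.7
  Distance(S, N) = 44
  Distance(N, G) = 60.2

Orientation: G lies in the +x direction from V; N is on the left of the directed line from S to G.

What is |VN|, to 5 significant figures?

64.248

Checks: |SN| = 44.00 ✓; |NG| = 60.20 ✓.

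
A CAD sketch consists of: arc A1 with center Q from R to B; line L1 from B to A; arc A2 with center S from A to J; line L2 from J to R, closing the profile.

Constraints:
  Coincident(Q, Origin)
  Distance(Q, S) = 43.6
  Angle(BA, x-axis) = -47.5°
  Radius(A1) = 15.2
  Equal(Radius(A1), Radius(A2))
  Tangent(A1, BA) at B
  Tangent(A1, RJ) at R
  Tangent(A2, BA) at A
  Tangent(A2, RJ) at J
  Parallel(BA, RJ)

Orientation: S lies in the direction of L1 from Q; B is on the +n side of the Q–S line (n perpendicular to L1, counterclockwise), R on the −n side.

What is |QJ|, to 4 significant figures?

46.17

The slot axis is L1's direction at -47.5°, so u = (cos -47.5°, sin -47.5°) = (0.6756, -0.7373) and n = (−sin -47.5°, cos -47.5°) = (0.7373, 0.6756). Q is at the origin and S lies 43.6 along u from Q, so S = 43.6·u = (29.46, -32.15). Tangency of A1 to both parallel lines with radius 15.2 puts B and R at Q ± 15.2·n: B = (11.21, 10.27), R = (-11.21, -10.27). Equal radii place A and J the same way about S: A = S + 15.2·n = (40.66, -21.88), J = S − 15.2·n = (18.25, -42.41). Then |QJ| = |J − Q| = 46.17.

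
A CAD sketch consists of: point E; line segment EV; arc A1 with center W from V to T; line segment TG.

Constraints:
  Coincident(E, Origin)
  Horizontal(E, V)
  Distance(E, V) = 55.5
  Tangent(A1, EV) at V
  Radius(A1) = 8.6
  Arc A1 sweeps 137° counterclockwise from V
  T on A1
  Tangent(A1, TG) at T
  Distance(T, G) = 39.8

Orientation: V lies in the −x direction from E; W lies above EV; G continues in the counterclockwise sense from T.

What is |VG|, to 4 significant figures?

48.03

On A1, V sits at bearing -90° from W; a 137° counterclockwise sweep puts T at bearing 47°, so T = W + 8.6·(cos 47°, sin 47°) = (-49.63, 14.89). Tangency of A1 to TG means the radius WT is perpendicular to TG, so TG runs along (−sin 47°, cos 47°); with |TG| = 39.8, G = (-78.74, 42.03). Then |VG| = |G − V| = 48.03.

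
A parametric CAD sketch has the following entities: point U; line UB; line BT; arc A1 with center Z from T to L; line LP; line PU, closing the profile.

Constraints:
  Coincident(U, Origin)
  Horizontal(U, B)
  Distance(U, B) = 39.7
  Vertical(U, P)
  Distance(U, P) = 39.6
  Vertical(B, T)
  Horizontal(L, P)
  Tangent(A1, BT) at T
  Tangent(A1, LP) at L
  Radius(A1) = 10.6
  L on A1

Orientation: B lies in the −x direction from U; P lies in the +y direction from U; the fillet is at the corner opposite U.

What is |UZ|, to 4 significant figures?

41.08

U and P share the same x with |UP| = 39.6 and P on the +y side, so P = (0.000, 39.60). The virtual corner opposite U is at (-39.70, 39.60). A1 meets BT tangentially, so ZT is at right angles to BT and A1 meets LP tangentially, so ZL is at right angles to LP, with radius 10.6, so the center Z sits 10.6 in from both sides at Z = (-29.10, 29.00). Then |UZ| = |Z − U| = 41.08.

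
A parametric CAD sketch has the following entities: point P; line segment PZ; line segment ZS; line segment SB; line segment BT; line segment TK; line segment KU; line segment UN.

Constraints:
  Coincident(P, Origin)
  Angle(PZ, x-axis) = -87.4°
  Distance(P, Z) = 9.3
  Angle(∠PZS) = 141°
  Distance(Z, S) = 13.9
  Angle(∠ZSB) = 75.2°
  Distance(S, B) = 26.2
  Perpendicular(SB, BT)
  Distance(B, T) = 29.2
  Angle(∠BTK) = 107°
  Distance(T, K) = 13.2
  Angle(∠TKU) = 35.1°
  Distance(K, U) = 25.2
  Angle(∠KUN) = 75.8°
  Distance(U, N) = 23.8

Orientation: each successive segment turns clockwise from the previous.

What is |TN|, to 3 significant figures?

17.7

P is at the origin; PZ runs at -87.4° with length 9.3, so Z = (0.422, -9.29). ∠PZS = 141.0° gives ZS at -126° from the x-axis; with |ZS| = 13.9, S = (-7.83, -20.5). ∠ZSB = 75.2° gives SB at 129° from the x-axis; with |SB| = 26.2, B = (-24.2, -0.0598). SB is perpendicular to BT, so BT runs at 38.8°; with |BT| = 29.2, T = (-1.49, 18.2). ∠BTK = 107.0° gives TK at -34.2° from the x-axis; with |TK| = 13.2, K = (9.43, 10.8). ∠TKU = 35.1° gives KU at -179° from the x-axis; with |KU| = 25.2, U = (-15.8, 10.4). ∠KUN = 75.8° gives UN at 76.7° from the x-axis; with |UN| = 23.8, N = (-10.3, 33.6). Then |TN| = |N − T| = 17.7.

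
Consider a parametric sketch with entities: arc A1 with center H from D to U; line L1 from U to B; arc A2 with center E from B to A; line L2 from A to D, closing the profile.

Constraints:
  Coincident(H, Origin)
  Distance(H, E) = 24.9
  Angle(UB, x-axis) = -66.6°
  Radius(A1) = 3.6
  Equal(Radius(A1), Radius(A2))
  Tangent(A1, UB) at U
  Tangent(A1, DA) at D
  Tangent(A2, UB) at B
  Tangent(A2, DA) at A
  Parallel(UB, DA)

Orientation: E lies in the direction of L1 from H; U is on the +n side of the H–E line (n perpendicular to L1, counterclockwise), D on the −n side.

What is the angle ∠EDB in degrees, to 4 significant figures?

7.901°

The slot axis is L1's direction at -66.6°, so u = (cos -66.6°, sin -66.6°) = (0.3971, -0.9178) and n = (−sin -66.6°, cos -66.6°) = (0.9178, 0.3971). H is at the origin and E lies 24.9 along u from H, so E = 24.9·u = (9.889, -22.85). Tangency of A1 to both parallel lines with radius 3.6 puts U and D at H ± 3.6·n: U = (3.304, 1.430), D = (-3.304, -1.430). Equal radii place B and A the same way about E: B = E + 3.6·n = (13.19, -21.42), A = E − 3.6·n = (6.585, -24.28). Then cos ∠EDB = DE·DB / (|DE||DB|), giving 7.901°.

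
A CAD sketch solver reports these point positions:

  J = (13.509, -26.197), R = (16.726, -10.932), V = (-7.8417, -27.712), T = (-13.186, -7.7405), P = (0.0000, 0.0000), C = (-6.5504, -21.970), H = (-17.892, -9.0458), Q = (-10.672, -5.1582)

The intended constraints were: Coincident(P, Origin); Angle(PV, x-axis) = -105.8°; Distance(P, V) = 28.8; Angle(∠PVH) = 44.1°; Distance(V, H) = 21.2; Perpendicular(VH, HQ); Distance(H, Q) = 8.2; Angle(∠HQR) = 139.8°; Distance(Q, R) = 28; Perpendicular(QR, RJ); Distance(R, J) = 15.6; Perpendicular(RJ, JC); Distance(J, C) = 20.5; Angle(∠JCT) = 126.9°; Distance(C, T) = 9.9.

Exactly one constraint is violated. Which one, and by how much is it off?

Distance(C, T) = 9.9 — off by 5.80.

P = (0.00, 0.00) ✓; PV at -105.8° ✓; |PV| = 28.80 ✓; ∠PVH = 44.10° ✓; |VH| = 21.20 ✓; ∠(VH, HQ) = 90.00° ✓; |HQ| = 8.200 ✓; ∠HQR = 139.8° ✓; |QR| = 28.00 ✓; ∠(QR, RJ) = 90.00° ✓; |RJ| = 15.60 ✓; ∠(RJ, JC) = 90.00° ✓; |JC| = 20.50 ✓; ∠JCT = 126.9° ✓; |CT| = 15.70 ✗.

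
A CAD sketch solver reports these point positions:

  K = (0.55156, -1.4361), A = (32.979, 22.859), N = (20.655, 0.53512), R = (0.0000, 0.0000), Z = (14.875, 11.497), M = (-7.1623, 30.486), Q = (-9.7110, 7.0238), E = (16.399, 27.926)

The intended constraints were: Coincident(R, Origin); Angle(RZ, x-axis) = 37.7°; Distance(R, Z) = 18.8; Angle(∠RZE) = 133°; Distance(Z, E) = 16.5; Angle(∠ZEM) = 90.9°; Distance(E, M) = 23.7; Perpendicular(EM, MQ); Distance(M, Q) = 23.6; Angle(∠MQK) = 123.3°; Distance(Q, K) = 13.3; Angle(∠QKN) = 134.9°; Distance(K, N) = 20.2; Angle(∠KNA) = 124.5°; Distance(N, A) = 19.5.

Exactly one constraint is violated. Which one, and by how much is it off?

Distance(N, A) = 19.5 — off by 6.00.

R = (0.00, 0.00) ✓; RZ at 37.70° ✓; |RZ| = 18.80 ✓; ∠RZE = 133.0° ✓; |ZE| = 16.50 ✓; ∠ZEM = 90.90° ✓; |EM| = 23.70 ✓; ∠(EM, MQ) = 90.00° ✓; |MQ| = 23.60 ✓; ∠MQK = 123.3° ✓; |QK| = 13.30 ✓; ∠QKN = 134.9° ✓; |KN| = 20.20 ✓; ∠KNA = 124.5° ✓; |NA| = 25.50 ✗.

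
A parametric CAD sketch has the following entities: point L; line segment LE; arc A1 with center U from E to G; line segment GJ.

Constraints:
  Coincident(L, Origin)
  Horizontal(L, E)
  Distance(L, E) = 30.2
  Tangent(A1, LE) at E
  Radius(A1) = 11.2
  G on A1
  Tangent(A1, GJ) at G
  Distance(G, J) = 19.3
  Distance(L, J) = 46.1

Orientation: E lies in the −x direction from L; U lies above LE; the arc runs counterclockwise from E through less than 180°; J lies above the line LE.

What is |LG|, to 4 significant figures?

27.25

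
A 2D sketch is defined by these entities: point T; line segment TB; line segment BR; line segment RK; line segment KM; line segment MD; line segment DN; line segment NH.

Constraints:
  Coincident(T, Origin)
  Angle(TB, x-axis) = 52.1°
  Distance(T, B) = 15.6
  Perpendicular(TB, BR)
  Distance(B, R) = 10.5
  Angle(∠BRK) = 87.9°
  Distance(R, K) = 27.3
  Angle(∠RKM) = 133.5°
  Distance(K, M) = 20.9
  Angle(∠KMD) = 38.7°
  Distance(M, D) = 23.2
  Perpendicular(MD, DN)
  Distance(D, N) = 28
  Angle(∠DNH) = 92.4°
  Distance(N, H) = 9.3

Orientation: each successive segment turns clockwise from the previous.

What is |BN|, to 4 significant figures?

34.30

T is at the origin; TB runs at 52.1° with length 15.6, so B = (9.583, 12.31). TB ⟂ BR, so BR runs at -37.90°; with |BR| = 10.5, R = (17.87, 5.860). ∠BRK = 87.9° gives RK at -130.0° from the x-axis; with |RK| = 27.3, K = (0.3201, -15.05). ∠RKM = 133.5° gives KM at -176.5° from the x-axis; with |KM| = 20.9, M = (-20.54, -16.33). ∠KMD = 38.7° gives MD at 42.20° from the x-axis; with |MD| = 23.2, D = (-3.354, -0.7453). MD ⟂ DN, so DN runs at -47.80°; with |DN| = 28.0, N = (15.45, -21.49). Then |BN| = |N − B| = 34.30.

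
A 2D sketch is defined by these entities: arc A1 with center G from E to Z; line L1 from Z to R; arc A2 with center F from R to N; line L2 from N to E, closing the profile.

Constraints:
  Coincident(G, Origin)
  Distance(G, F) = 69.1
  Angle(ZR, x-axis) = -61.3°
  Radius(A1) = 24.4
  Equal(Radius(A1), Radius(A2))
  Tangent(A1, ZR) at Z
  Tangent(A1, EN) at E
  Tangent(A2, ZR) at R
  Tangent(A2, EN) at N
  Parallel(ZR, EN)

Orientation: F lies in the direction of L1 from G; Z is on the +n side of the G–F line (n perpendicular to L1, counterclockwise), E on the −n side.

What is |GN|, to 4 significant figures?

73.28

The slot axis is L1's direction at -61.3°, so u = (cos -61.3°, sin -61.3°) = (0.4802, -0.8771) and n = (−sin -61.3°, cos -61.3°) = (0.8771, 0.4802). G is at the origin and F lies 69.1 along u from G, so F = 69.1·u = (33.18, -60.61). Tangency of A1 to both parallel lines with radius 24.4 puts Z and E at G ± 24.4·n: Z = (21.40, 11.72), E = (-21.40, -11.72). Equal radii place R and N the same way about F: R = F + 24.4·n = (54.59, -48.89), N = F − 24.4·n = (11.78, -72.33). Then |GN| = |N − G| = 73.28.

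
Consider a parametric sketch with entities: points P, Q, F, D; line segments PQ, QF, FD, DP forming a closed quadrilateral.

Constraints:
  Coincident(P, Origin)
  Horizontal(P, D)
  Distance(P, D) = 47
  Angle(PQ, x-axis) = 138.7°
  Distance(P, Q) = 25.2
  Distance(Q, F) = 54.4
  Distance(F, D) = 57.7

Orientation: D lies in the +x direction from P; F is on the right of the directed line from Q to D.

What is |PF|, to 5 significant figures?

34.179

Checks: |QF| = 54.40 ✓; |FD| = 57.70 ✓.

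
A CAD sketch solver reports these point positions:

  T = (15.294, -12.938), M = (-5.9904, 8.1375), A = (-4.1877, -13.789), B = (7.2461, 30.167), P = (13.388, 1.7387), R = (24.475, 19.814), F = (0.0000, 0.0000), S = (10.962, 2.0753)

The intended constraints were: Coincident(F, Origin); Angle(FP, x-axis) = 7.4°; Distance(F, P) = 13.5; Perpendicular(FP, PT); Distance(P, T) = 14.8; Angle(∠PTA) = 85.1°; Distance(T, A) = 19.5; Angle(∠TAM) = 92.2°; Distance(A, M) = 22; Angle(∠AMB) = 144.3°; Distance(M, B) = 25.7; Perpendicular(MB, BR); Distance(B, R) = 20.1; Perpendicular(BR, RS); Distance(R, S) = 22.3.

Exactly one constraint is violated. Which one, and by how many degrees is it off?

Perpendicular(BR, RS) — off by 6.30°.

F = (0.00, 0.00) ✓; FP at 7.400° ✓; |FP| = 13.50 ✓; ∠(FP, PT) = 90.00° ✓; |PT| = 14.80 ✓; ∠PTA = 85.10° ✓; |TA| = 19.50 ✓; ∠TAM = 92.20° ✓; |AM| = 22.00 ✓; ∠AMB = 144.3° ✓; |MB| = 25.70 ✓; ∠(MB, BR) = 90.00° ✓; |BR| = 20.10 ✓; ∠(BR, RS) = 96.30° ✗; |RS| = 22.30 ✓.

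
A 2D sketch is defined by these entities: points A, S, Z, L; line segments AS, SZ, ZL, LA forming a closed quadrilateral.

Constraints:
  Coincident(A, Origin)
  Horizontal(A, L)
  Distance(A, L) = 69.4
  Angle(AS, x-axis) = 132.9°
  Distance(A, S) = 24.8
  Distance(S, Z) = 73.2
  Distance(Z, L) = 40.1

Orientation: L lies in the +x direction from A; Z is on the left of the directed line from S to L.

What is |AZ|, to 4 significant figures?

65.33

Checks: |SZ| = 73.20 ✓; |ZL| = 40.10 ✓.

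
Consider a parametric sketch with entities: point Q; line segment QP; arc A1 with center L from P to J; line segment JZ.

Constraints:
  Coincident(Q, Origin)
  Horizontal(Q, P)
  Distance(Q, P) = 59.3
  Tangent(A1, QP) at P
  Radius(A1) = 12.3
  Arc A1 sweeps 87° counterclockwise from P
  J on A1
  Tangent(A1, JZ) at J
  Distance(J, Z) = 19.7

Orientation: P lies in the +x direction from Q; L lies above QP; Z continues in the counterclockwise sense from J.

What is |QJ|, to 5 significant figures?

72.526

Q is at the origin; Q and P share the same y with |QP| = 59.3 and P on the +x side, so P = (59.300, 0.0000). Tangency of A1 to QP means the radius LP is perpendicular to QP, so L = P + (0, 12.3) = (59.300, 12.300). On A1, P sits at bearing -90° from L; an 87° counterclockwise sweep puts J at bearing -3°, so J = L + 12.3·(cos -3°, sin -3°) = (71.583, 11.656). Then |QJ| = |J − Q| = 72.526.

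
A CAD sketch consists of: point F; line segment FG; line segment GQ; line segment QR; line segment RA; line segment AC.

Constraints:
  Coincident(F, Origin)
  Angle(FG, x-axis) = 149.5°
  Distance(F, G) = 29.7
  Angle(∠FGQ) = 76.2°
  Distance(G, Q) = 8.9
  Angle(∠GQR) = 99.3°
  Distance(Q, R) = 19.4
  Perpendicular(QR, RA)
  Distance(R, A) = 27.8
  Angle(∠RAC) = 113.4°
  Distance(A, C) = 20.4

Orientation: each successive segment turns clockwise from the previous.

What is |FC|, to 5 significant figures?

40.287

QR is perpendicular to RA, so RA runs at -125.00°; with |RA| = 27.8, A = (-19.428, -12.456). ∠RAC = 113.4° gives AC at 168.40° from the x-axis; with |AC| = 20.4, C = (-39.412, -8.3543). Then |FC| = |C − F| = 40.287.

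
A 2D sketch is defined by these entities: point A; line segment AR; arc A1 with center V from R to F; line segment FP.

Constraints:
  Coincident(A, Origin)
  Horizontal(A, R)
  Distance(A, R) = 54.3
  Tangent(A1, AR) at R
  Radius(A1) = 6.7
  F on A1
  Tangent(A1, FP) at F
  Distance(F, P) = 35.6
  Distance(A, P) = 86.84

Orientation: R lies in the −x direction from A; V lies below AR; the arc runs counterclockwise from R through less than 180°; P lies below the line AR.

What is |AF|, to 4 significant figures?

59.71

A is at the origin; AR is horizontal with |AR| = 54.3 and R on the −x side, so R = (-54.30, 0.000). Tangency of A1 to AR means the radius VR is perpendicular to AR, so V = R + (0, -6.7) = (-54.30, -6.700). Since VF ⟂ FP (tangency), |VP| = √(6.7² + 35.6²) = 36.22 regardless of where F sits on A1. So P lies on both circle(A, 86.84) and circle(V, 36.22); the below-AR intersection is P = (-81.08, -31.09). F is the foot of the tangent from P: F = (-59.65, -2.666).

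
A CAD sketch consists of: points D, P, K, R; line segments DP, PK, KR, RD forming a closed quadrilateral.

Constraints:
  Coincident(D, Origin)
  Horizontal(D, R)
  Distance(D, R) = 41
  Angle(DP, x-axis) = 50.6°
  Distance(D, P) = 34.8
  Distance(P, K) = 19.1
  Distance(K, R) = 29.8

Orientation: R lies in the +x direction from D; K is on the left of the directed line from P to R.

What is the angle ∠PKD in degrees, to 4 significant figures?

27.27°

D is at the origin; D and R share the same y with |DR| = 41.0 and R in +x, so R = (41.0, 0). DP runs at 50.6° with |DP| = 34.8, so P = (22.09, 26.89). K is determined by |PK| = 19.1 and |KR| = 29.8 together: it lies at the intersection of circle(P, 19.1) and circle(R, 29.8). With |PR| = 32.88, the foot of the radical line on PR is 8.480 from P and the perpendicular offset is √(19.1² − 8.480²) = 17.11. Taking the left-of-PR solution: K = (40.97, 29.80).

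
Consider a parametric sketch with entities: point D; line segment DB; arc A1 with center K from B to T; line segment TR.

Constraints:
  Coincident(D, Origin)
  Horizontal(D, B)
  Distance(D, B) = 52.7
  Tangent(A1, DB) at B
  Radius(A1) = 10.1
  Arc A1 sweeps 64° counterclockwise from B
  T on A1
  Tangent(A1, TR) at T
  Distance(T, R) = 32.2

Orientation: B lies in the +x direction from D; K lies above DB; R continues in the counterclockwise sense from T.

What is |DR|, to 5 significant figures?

83.414

On A1, B sits at bearing -90° from K; a 64° counterclockwise sweep puts T at bearing -26°, so T = K + 10.1·(cos -26°, sin -26°) = (61.778, 5.6725). Tangency of A1 to TR means the radius KT is perpendicular to TR, so TR runs along (−sin -26°, cos -26°); with |TR| = 32.2, R = (75.893, 34.614). Then |DR| = |R − D| = 83.414.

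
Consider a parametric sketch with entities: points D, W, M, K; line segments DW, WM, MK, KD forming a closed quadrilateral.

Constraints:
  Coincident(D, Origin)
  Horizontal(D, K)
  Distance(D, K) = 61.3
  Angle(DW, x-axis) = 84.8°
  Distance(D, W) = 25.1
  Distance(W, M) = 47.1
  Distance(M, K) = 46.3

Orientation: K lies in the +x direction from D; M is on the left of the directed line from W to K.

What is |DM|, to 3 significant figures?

63.0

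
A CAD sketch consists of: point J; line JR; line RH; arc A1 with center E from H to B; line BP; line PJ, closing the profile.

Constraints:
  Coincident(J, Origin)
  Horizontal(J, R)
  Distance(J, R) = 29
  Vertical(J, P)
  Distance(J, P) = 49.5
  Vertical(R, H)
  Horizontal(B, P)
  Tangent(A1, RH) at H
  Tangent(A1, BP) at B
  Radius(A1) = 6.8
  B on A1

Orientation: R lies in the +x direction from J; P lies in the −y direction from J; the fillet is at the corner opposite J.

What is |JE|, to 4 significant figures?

48.13

J is at the origin; J and R share the same y with |JR| = 29.0 and R on the +x side, so R = (29.00, 0.000). JP is vertical with |JP| = 49.5 and P on the −y side, so P = (0.000, -49.50). The virtual corner opposite J is at (29.00, -49.50). Since A1 is tangent to RH there, EH ⟂ RH and since A1 is tangent to BP there, EB ⟂ BP, with radius 6.8, so the center E sits 6.8 in from both sides at E = (22.20, -42.70). Then |JE| = |E − J| = 48.13.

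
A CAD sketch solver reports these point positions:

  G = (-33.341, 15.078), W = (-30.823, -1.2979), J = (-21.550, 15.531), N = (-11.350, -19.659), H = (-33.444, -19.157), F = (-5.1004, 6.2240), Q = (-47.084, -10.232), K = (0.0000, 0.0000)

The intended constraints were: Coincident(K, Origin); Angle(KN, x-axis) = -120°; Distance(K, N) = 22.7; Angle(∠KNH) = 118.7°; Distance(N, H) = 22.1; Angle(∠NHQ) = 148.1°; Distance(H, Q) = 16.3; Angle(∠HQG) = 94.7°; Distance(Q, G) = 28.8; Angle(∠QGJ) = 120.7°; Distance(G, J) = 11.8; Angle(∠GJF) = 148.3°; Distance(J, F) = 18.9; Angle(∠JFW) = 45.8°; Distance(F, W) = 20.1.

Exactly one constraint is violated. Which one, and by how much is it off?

Distance(F, W) = 20.1 — off by 6.70.

K = (0.00, 0.00) ✓; KN at -120.0° ✓; |KN| = 22.70 ✓; ∠KNH = 118.7° ✓; |NH| = 22.10 ✓; ∠NHQ = 148.1° ✓; |HQ| = 16.30 ✓; ∠HQG = 94.70° ✓; |QG| = 28.80 ✓; ∠QGJ = 120.7° ✓; |GJ| = 11.80 ✓; ∠GJF = 148.3° ✓; |JF| = 18.90 ✓; ∠JFW = 45.80° ✓; |FW| = 26.80 ✗.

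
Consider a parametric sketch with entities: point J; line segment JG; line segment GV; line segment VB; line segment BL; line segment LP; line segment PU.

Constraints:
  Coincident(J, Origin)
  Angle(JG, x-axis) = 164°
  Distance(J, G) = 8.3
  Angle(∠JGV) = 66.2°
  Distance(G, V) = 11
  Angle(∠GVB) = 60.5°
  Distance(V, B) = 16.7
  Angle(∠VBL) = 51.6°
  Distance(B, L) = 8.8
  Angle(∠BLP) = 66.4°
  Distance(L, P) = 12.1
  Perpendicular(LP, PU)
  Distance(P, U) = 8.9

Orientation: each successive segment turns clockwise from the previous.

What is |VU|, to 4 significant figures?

15.60

∠BLP = 66.4° gives LP at 48.70° from the x-axis; with |LP| = 12.1, P = (4.568, 6.883). LP is perpendicular to PU, so PU runs at -41.30°; with |PU| = 8.9, U = (11.25, 1.009). Then |VU| = |U − V| = 15.60.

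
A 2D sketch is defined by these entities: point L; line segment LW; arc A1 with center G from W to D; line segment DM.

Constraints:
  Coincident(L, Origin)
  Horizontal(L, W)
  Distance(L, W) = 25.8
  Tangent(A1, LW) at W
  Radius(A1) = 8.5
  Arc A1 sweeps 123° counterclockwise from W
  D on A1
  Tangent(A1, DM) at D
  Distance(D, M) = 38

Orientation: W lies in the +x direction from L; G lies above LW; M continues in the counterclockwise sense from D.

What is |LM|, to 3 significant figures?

46.6

L is at the origin; LW is horizontal with |LW| = 25.8 and W on the +x side, so W = (25.8, 0.00). A1 meets LW tangentially, so GW is at right angles to LW, so G = W + (0, 8.5) = (25.8, 8.50). On A1, W sits at bearing -90° from G; a 123° counterclockwise sweep puts D at bearing 33°, so D = G + 8.5·(cos 33°, sin 33°) = (32.9, 13.1). The tangent condition forces GD to be normal to DM, so DM runs along (−sin 33°, cos 33°); with |DM| = 38.0, M = (12.2, 45.0). Then |LM| = |M − L| = 46.6.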